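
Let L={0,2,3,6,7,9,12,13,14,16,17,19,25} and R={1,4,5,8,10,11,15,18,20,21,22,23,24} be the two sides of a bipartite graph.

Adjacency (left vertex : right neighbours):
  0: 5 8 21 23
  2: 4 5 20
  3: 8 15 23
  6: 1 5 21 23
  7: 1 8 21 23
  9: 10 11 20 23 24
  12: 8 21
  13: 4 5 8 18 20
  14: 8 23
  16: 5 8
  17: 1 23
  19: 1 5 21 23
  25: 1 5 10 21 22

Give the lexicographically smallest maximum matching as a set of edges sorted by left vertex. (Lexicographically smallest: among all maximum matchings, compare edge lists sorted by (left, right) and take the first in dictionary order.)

Lex-smallest maximum matching: {(0,5), (2,4), (3,15), (6,1), (7,8), (9,10), (12,21), (13,18), (14,23), (25,22)}

|M| = 10 (so the lex-smallest maximum matching has 10 edges)
process left vertices in ascending order; for each, take the smallest-labelled available neighbour that still permits 10 edges overall, or leave it unmatched if none does
lex-smallest matching: {0-5, 2-4, 3-15, 6-1, 7-8, 9-10, 12-21, 13-18, 14-23, 25-22}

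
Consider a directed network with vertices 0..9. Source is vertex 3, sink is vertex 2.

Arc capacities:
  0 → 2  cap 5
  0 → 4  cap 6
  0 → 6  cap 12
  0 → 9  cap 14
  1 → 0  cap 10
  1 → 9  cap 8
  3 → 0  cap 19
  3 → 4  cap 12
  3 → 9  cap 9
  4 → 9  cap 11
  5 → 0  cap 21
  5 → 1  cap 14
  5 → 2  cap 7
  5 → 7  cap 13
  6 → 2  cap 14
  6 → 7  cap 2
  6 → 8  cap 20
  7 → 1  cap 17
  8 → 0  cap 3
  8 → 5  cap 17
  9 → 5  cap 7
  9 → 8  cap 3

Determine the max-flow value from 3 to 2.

Maximum flow value: 24

augment #1: 3→0→2 bottleneck 5, total now 5
augment #2: 3→0→6→2 bottleneck 12, total now 17
augment #3: 3→9→5→2 bottleneck 7, total now 24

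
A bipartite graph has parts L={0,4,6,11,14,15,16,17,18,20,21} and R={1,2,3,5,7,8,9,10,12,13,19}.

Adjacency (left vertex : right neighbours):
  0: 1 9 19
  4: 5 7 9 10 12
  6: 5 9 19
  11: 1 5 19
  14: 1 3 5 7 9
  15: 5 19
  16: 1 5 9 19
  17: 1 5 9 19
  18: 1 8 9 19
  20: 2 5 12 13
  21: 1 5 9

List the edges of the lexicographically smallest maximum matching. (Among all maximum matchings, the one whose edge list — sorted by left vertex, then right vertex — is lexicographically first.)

Lex-smallest maximum matching: {(0,1), (4,7), (6,5), (11,19), (14,3), (16,9), (18,8), (20,2)}

|M| = 8 (so the lex-smallest maximum matching has 8 edges)
process left vertices in ascending order; for each, take the smallest-labelled available neighbour that still permits 8 edges overall, or leave it unmatched if none does
lex-smallest matching: {0-1, 4-7, 6-5, 11-19, 14-3, 16-9, 18-8, 20-2}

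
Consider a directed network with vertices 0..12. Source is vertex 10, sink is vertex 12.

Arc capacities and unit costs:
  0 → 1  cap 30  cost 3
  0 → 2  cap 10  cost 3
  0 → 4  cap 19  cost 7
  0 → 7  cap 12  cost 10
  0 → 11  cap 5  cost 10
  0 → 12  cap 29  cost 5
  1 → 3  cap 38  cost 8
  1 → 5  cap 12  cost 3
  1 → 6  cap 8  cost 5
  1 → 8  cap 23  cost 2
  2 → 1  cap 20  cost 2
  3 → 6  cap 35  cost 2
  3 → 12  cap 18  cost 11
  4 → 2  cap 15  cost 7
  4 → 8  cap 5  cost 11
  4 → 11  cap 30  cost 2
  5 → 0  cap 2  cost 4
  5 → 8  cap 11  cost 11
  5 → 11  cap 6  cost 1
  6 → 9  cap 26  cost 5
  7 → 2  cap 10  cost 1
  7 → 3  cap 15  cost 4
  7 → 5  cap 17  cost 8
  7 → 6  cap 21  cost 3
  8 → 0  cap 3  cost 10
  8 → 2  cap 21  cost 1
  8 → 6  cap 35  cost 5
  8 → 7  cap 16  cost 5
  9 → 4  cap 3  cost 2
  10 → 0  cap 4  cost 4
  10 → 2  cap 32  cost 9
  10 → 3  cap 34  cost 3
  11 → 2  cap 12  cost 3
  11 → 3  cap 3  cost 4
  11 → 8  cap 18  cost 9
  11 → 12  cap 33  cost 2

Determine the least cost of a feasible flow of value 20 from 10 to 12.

shortest-cost path #1: 10→0→12 push 4 @ unit cost 9 (adds 36)
shortest-cost path #2: 10→3→12 push 16 @ unit cost 14 (adds 224)
total cost = 260

Minimum cost for 20 units: 260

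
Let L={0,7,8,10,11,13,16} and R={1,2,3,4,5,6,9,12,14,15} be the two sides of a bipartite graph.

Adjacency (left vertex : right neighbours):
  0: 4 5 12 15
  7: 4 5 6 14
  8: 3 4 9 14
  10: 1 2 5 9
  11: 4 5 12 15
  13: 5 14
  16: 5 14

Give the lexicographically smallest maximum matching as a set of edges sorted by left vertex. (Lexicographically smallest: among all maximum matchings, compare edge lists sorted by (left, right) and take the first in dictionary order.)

Lex-smallest maximum matching: {(0,4), (7,6), (8,3), (10,1), (11,12), (13,5), (16,14)}

|M| = 7 (so the lex-smallest maximum matching has 7 edges)
process left vertices in ascending order; for each, take the smallest-labelled available neighbour that still permits 7 edges overall, or leave it unmatched if none does
lex-smallest matching: {0-4, 7-6, 8-3, 10-1, 11-12, 13-5, 16-14}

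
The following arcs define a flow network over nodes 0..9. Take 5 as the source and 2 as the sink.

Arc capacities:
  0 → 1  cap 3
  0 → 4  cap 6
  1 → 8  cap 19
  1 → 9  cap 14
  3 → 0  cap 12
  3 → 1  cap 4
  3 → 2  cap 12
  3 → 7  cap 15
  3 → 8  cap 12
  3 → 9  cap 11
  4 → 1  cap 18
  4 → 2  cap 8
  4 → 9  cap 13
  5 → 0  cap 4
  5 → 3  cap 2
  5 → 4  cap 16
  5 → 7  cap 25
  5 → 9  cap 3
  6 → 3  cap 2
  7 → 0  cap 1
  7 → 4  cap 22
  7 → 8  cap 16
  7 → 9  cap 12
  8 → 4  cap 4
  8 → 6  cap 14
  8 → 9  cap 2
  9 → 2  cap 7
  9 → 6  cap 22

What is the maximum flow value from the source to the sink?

Maximum flow value: 19

augment #1: 5→3→2 bottleneck 2, total now 2
augment #2: 5→4→2 bottleneck 8, total now 10
augment #3: 5→9→2 bottleneck 3, total now 13
augment #4: 5→4→9→2 bottleneck 4, total now 17
augment #5: 5→4→9→6→3→2 bottleneck 2, total now 19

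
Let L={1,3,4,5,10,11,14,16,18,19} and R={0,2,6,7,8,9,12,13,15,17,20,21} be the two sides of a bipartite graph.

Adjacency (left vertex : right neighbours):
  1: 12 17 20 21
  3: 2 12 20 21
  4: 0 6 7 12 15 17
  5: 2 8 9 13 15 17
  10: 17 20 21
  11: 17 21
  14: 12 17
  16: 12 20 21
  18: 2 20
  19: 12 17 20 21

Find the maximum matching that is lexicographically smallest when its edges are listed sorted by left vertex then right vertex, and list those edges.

|M| = 7 (so the lex-smallest maximum matching has 7 edges)
process left vertices in ascending order; for each, take the smallest-labelled available neighbour that still permits 7 edges overall, or leave it unmatched if none does
lex-smallest matching: {1-12, 3-2, 4-0, 5-8, 10-17, 11-21, 16-20}

Lex-smallest maximum matching: {(1,12), (3,2), (4,0), (5,8), (10,17), (11,21), (16,20)}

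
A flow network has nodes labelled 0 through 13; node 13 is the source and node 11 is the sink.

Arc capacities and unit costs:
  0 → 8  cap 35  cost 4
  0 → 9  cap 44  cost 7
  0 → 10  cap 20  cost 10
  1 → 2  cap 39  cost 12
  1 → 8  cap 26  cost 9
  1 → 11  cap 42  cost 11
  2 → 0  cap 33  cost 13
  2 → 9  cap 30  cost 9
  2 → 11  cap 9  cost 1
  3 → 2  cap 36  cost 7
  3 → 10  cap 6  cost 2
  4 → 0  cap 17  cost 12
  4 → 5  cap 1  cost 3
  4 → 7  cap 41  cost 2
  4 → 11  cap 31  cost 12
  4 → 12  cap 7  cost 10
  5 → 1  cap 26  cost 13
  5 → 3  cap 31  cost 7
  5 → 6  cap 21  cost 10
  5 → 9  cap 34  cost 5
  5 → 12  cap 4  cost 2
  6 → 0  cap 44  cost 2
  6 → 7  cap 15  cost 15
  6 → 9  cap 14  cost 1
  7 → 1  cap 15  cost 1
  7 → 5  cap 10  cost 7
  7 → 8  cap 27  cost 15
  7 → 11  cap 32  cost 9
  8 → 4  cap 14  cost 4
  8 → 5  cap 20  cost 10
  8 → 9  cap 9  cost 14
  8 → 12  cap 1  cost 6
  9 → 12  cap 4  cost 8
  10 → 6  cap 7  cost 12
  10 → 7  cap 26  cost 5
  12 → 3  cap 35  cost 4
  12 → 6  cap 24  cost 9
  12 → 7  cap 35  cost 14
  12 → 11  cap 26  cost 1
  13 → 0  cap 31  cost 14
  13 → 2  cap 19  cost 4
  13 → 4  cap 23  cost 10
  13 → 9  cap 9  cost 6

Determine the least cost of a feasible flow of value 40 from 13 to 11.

shortest-cost path #1: 13→2→11 push 9 @ unit cost 5 (adds 45)
shortest-cost path #2: 13→9→12→11 push 4 @ unit cost 15 (adds 60)
shortest-cost path #3: 13→4→5→12→11 push 1 @ unit cost 16 (adds 16)
shortest-cost path #4: 13→4→7→11 push 22 @ unit cost 21 (adds 462)
shortest-cost path #5: 13→0→8→12→11 push 1 @ unit cost 25 (adds 25)
shortest-cost path #6: 13→0→8→5→12→11 push 3 @ unit cost 31 (adds 93)
total cost = 701

Minimum cost for 40 units: 701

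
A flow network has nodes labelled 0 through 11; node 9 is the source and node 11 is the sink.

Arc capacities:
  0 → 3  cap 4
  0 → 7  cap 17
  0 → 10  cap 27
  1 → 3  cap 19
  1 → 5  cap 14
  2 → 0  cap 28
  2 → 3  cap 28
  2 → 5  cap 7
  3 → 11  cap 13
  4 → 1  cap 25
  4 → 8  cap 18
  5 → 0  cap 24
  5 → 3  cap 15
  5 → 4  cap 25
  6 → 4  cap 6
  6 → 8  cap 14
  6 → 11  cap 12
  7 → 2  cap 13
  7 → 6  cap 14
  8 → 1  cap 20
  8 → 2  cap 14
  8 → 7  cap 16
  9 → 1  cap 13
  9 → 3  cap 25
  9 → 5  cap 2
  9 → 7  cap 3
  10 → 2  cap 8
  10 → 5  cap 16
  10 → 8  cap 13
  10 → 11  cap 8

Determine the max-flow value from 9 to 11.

augment #1: 9→3→11 bottleneck 13, total now 13
augment #2: 9→7→6→11 bottleneck 3, total now 16
augment #3: 9→5→0→10→11 bottleneck 2, total now 18
augment #4: 9→1→5→0→10→11 bottleneck 6, total now 24
augment #5: 9→1→5→0→7→6→11 bottleneck 7, total now 31

Maximum flow value: 31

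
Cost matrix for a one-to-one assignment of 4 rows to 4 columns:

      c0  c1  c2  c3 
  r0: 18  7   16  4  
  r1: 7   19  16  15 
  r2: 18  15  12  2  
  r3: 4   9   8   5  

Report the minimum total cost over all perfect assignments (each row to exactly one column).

Minimum assignment cost: 24

optimal assignment: row0→col1 (cost 7), row1→col0 (cost 7), row2→col3 (cost 2), row3→col2 (cost 8)
total = 7 + 7 + 2 + 8 = 24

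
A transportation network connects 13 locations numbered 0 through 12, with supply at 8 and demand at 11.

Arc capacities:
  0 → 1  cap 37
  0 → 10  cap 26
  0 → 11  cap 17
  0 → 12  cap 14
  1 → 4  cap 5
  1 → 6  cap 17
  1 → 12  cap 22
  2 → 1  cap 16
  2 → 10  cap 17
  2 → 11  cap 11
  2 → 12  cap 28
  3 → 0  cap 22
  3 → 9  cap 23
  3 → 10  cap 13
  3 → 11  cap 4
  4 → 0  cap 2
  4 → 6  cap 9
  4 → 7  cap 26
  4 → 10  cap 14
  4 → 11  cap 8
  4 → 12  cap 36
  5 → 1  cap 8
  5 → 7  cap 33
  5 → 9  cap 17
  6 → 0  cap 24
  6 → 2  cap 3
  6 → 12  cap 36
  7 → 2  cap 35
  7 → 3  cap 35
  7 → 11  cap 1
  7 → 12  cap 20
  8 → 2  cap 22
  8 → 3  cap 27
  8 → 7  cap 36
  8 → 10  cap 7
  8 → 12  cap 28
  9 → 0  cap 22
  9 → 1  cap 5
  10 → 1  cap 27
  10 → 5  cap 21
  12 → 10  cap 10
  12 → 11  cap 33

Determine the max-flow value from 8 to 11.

Maximum flow value: 71

augment #1: 8→2→11 bottleneck 11, total now 11
augment #2: 8→3→11 bottleneck 4, total now 15
augment #3: 8→7→11 bottleneck 1, total now 16
augment #4: 8→12→11 bottleneck 28, total now 44
augment #5: 8→2→12→11 bottleneck 5, total now 49
augment #6: 8→3→0→11 bottleneck 17, total now 66
augment #7: 8→2→1→4→11 bottleneck 5, total now 71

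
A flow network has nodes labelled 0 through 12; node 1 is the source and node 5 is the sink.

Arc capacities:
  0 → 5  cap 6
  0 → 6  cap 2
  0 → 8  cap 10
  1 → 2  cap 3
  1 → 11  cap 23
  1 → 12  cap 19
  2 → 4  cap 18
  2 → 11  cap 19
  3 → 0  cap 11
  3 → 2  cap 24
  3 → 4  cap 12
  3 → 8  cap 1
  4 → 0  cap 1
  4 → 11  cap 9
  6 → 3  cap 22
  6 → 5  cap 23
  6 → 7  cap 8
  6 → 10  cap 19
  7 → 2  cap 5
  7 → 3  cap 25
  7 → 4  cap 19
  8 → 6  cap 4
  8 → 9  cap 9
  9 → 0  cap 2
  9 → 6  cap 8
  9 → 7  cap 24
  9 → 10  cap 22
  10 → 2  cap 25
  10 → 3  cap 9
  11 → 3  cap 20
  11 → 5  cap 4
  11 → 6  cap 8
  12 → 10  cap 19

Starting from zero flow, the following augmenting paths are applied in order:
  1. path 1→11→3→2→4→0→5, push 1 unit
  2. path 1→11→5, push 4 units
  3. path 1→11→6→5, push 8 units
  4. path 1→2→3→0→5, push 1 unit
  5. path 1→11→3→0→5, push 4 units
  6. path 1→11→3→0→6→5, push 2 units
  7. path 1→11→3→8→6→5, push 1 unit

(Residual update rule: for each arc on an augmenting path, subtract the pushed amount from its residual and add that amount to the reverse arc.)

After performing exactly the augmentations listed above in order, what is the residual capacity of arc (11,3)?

after path 1 (1→11→3→2→4→0→5, push 1): res(11,3)=19
after path 2 (1→11→5, push 4): res(11,3)=19
after path 3 (1→11→6→5, push 8): res(11,3)=19
after path 4 (1→2→3→0→5, push 1): res(11,3)=19
after path 5 (1→11→3→0→5, push 4): res(11,3)=15
after path 6 (1→11→3→0→6→5, push 2): res(11,3)=13
after path 7 (1→11→3→8→6→5, push 1): res(11,3)=12

Residual capacity of (11,3): 12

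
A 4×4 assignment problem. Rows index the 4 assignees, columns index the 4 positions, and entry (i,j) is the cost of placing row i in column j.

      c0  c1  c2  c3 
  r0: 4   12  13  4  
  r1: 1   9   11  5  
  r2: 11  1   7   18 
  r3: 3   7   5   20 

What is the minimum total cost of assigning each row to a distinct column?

optimal assignment: row0→col3 (cost 4), row1→col0 (cost 1), row2→col1 (cost 1), row3→col2 (cost 5)
total = 4 + 1 + 1 + 5 = 11

Minimum assignment cost: 11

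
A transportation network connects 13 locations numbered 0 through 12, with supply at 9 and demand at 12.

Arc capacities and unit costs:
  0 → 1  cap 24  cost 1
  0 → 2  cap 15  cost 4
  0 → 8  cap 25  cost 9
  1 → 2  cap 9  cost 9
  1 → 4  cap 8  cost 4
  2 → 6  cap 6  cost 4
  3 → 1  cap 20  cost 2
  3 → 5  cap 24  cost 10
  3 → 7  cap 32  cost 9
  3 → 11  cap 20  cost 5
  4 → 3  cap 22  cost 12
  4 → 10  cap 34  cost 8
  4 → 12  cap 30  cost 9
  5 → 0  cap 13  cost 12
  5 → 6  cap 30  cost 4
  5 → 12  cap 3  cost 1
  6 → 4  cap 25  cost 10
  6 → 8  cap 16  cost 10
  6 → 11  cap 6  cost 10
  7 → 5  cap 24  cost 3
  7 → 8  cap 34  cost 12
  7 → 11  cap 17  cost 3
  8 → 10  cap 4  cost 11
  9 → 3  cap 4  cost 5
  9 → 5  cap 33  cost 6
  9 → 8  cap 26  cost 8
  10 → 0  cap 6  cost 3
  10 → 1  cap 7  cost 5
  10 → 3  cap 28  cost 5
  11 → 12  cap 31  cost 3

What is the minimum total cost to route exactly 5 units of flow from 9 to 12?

shortest-cost path #1: 9→5→12 push 3 @ unit cost 7 (adds 21)
shortest-cost path #2: 9→3→11→12 push 2 @ unit cost 13 (adds 26)
total cost = 47

Minimum cost for 5 units: 47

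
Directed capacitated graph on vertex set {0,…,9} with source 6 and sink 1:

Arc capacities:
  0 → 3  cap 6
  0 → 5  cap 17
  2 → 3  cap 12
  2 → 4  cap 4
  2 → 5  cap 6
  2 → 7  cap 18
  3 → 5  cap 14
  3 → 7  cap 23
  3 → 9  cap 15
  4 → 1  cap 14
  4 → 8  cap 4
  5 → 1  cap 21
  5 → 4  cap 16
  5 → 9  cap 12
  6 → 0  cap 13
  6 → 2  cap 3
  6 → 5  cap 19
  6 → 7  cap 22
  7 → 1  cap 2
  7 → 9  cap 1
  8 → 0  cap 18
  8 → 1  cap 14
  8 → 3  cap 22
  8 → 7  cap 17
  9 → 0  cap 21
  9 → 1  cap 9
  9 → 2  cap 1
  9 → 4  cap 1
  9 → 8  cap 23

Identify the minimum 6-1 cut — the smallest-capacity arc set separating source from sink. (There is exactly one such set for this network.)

Min-cut arcs: {(6,0), (6,2), (6,5), (7,1), (7,9)} (total capacity 38)

augment #1: 6→5→1 push 19
augment #2: 6→7→1 push 2
augment #3: 6→0→5→1 push 2
augment #4: 6→2→4→1 push 3
augment #5: 6→7→9→1 push 1
augment #6: 6→0→3→9→1 push 6
augment #7: 6→0→5→4→1 push 5
max flow = 38; residual-reachable set from 6 gives S-side
cut edges (S→T): {(6,0), (6,2), (6,5), (7,1), (7,9)} total cap 38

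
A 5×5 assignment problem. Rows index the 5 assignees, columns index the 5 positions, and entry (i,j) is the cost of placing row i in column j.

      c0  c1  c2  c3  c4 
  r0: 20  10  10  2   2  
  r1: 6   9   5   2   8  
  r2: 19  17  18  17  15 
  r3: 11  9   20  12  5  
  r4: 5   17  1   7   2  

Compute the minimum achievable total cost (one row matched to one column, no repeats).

Minimum assignment cost: 31

optimal assignment: row0→col3 (cost 2), row1→col0 (cost 6), row2→col1 (cost 17), row3→col4 (cost 5), row4→col2 (cost 1)
total = 2 + 6 + 17 + 5 + 1 = 31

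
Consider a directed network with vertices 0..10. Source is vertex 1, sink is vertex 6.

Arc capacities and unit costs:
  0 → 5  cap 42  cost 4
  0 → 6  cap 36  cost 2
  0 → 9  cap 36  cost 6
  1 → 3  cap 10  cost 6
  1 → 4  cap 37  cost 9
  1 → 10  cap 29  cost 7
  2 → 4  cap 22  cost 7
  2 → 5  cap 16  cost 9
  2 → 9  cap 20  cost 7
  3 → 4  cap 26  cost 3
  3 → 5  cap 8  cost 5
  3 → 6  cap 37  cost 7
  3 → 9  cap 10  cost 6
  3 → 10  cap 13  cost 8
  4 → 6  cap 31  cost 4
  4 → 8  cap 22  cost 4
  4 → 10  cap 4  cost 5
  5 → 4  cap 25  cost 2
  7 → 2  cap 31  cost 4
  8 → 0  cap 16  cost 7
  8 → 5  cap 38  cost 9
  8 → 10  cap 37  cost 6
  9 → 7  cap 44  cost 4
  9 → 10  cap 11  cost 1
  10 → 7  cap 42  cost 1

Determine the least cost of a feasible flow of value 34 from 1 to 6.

shortest-cost path #1: 1→3→6 push 10 @ unit cost 13 (adds 130)
shortest-cost path #2: 1→4→6 push 24 @ unit cost 13 (adds 312)
total cost = 442

Minimum cost for 34 units: 442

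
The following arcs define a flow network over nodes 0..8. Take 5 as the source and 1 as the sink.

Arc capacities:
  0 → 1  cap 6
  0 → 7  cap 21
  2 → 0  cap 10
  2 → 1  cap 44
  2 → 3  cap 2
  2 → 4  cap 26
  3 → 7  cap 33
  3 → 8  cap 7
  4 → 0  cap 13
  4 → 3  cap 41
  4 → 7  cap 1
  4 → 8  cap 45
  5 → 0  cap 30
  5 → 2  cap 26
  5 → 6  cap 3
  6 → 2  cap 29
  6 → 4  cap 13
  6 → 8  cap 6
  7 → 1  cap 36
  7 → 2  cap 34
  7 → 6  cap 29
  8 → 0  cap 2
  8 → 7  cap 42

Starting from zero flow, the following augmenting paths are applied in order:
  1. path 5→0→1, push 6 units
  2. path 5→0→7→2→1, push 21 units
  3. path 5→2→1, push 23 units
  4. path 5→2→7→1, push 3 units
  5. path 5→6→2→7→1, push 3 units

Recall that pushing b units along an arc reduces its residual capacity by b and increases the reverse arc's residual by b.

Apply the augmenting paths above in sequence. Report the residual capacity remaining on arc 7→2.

after path 1 (5→0→1, push 6): res(7,2)=34
after path 2 (5→0→7→2→1, push 21): res(7,2)=13
after path 3 (5→2→1, push 23): res(7,2)=13
after path 4 (5→2→7→1, push 3): res(7,2)=16
after path 5 (5→6→2→7→1, push 3): res(7,2)=19

Residual capacity of (7,2): 19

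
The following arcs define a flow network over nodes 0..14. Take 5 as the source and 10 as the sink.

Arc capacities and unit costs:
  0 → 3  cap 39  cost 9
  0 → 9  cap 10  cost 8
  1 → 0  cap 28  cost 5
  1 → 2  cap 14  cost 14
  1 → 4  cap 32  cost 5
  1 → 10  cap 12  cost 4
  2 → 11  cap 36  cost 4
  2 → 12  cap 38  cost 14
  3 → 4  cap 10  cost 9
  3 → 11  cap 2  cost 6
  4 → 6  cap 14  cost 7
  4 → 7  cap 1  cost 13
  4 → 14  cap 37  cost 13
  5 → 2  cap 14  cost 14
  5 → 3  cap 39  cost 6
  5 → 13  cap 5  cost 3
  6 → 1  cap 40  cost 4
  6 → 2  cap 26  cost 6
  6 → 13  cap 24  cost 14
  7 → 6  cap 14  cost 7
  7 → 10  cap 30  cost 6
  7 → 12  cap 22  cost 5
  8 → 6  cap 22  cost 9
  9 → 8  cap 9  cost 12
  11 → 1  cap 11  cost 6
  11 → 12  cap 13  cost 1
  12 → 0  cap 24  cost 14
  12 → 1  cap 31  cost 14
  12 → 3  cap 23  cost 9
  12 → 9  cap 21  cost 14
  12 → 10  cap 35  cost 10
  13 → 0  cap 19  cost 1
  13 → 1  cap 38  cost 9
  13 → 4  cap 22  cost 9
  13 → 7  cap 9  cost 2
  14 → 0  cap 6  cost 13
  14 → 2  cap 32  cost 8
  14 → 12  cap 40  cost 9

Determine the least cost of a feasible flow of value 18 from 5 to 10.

shortest-cost path #1: 5→13→7→10 push 5 @ unit cost 11 (adds 55)
shortest-cost path #2: 5→3→11→1→10 push 2 @ unit cost 22 (adds 44)
shortest-cost path #3: 5→2→11→1→10 push 9 @ unit cost 28 (adds 252)
shortest-cost path #4: 5→2→11→12→10 push 2 @ unit cost 29 (adds 58)
total cost = 409

Minimum cost for 18 units: 409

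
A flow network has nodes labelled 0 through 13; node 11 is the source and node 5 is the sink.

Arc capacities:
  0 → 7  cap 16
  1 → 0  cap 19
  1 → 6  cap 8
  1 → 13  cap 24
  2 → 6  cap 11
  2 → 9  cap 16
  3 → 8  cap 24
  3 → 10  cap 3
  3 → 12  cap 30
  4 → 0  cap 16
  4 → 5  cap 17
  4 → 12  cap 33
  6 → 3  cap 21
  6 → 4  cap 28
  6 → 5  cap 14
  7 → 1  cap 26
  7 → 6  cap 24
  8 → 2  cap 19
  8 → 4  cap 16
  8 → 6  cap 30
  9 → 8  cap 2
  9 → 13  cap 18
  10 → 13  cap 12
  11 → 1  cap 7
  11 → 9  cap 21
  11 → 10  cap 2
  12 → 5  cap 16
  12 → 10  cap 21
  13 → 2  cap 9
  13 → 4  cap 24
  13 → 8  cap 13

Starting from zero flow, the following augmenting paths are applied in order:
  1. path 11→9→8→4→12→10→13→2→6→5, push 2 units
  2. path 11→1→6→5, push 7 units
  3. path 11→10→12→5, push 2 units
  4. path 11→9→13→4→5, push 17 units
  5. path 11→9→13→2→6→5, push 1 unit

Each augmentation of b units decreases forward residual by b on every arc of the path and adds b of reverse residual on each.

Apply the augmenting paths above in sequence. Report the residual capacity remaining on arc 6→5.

after path 1 (11→9→8→4→12→10→13→2→6→5, push 2): res(6,5)=12
after path 2 (11→1→6→5, push 7): res(6,5)=5
after path 3 (11→10→12→5, push 2): res(6,5)=5
after path 4 (11→9→13→4→5, push 17): res(6,5)=5
after path 5 (11→9→13→2→6→5, push 1): res(6,5)=4

Residual capacity of (6,5): 4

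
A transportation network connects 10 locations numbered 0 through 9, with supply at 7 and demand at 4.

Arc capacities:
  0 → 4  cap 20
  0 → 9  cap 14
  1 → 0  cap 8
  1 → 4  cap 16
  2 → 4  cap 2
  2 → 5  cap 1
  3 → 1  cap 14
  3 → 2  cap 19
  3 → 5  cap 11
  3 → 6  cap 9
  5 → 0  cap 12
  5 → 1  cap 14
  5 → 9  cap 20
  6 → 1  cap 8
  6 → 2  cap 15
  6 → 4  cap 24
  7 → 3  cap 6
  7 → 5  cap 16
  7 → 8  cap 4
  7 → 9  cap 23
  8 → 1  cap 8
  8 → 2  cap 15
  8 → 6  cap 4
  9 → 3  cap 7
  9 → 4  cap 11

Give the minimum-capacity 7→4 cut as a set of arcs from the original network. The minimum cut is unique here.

Min-cut arcs: {(7,3), (7,5), (7,8), (9,3), (9,4)} (total capacity 44)

augment #1: 7→9→4 push 11
augment #2: 7→3→1→4 push 6
augment #3: 7→5→0→4 push 12
augment #4: 7→5→1→4 push 4
augment #5: 7→8→1→4 push 4
augment #6: 7→9→3→1→4 push 2
augment #7: 7→9→3→2→4 push 2
augment #8: 7→9→3→6→4 push 3
max flow = 44; residual-reachable set from 7 gives S-side
cut edges (S→T): {(7,3), (7,5), (7,8), (9,3), (9,4)} total cap 44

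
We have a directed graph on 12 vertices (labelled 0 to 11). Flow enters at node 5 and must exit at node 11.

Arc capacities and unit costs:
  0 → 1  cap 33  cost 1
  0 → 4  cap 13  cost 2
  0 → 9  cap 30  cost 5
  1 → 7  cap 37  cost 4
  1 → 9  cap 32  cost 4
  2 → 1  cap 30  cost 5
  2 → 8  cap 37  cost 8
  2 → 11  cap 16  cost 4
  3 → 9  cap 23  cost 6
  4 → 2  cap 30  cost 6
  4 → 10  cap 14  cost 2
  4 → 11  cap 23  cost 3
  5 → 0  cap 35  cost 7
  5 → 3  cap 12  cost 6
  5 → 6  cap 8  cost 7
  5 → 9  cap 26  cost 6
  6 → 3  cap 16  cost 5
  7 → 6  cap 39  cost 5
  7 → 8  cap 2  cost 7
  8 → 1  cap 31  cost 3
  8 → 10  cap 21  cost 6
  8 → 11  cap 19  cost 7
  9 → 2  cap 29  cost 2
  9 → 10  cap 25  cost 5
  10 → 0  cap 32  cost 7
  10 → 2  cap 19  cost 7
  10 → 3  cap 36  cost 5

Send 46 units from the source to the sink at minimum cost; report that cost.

shortest-cost path #1: 5→9→2→11 push 16 @ unit cost 12 (adds 192)
shortest-cost path #2: 5→0→4→11 push 13 @ unit cost 12 (adds 156)
shortest-cost path #3: 5→9→2→8→11 push 10 @ unit cost 23 (adds 230)
shortest-cost path #4: 5→0→1→7→8→11 push 2 @ unit cost 26 (adds 52)
shortest-cost path #5: 5→0→9→2→8→11 push 3 @ unit cost 29 (adds 87)
shortest-cost path #6: 5→0→9→10→2→8→11 push 2 @ unit cost 39 (adds 78)
total cost = 795

Minimum cost for 46 units: 795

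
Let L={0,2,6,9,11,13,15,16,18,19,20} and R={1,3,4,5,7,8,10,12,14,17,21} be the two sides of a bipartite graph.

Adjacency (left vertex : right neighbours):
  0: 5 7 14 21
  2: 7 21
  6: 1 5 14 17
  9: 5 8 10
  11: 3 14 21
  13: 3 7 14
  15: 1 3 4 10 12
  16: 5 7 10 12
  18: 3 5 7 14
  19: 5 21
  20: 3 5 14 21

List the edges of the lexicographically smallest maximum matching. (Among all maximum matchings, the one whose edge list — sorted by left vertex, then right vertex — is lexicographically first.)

Lex-smallest maximum matching: {(0,5), (2,7), (6,1), (9,8), (11,3), (13,14), (15,4), (16,10), (19,21)}

|M| = 9 (so the lex-smallest maximum matching has 9 edges)
process left vertices in ascending order; for each, take the smallest-labelled available neighbour that still permits 9 edges overall, or leave it unmatched if none does
lex-smallest matching: {0-5, 2-7, 6-1, 9-8, 11-3, 13-14, 15-4, 16-10, 19-21}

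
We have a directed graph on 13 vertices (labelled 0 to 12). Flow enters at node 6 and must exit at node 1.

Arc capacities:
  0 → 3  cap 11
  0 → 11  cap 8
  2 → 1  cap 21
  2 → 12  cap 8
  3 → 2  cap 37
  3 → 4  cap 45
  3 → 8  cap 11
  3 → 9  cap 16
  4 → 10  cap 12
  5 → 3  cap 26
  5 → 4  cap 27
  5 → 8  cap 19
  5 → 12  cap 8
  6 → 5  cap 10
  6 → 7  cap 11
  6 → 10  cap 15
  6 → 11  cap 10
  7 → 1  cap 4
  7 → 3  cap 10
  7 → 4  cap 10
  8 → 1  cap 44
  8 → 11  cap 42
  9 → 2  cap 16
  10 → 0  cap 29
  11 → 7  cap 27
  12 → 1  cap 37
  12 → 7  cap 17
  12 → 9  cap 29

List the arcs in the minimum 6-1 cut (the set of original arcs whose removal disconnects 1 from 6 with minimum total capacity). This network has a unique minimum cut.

augment #1: 6→7→1 push 4
augment #2: 6→5→8→1 push 10
augment #3: 6→7→3→2→1 push 7
augment #4: 6→10→0→3→2→1 push 11
augment #5: 6→11→7→3→2→1 push 3
max flow = 35; residual-reachable set from 6 gives S-side
cut edges (S→T): {(0,3), (6,5), (7,1), (7,3)} total cap 35

Min-cut arcs: {(0,3), (6,5), (7,1), (7,3)} (total capacity 35)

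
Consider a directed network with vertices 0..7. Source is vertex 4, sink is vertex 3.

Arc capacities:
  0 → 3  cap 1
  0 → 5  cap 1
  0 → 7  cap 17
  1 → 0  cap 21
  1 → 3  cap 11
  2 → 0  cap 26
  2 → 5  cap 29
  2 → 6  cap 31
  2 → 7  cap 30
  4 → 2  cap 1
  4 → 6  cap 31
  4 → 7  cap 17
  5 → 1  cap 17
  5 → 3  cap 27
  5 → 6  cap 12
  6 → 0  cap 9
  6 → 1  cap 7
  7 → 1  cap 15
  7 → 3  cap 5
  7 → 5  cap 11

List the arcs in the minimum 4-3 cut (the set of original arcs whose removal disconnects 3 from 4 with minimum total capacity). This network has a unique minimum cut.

augment #1: 4→7→3 push 5
augment #2: 4→2→0→3 push 1
augment #3: 4→6→1→3 push 7
augment #4: 4→7→1→3 push 4
augment #5: 4→7→5→3 push 8
augment #6: 4→6→0→5→3 push 1
augment #7: 4→6→0→2→5→3 push 1
augment #8: 4→6→0→7→5→3 push 3
max flow = 30; residual-reachable set from 4 gives S-side
cut edges (S→T): {(0,3), (0,5), (1,3), (4,2), (7,3), (7,5)} total cap 30

Min-cut arcs: {(0,3), (0,5), (1,3), (4,2), (7,3), (7,5)} (total capacity 30)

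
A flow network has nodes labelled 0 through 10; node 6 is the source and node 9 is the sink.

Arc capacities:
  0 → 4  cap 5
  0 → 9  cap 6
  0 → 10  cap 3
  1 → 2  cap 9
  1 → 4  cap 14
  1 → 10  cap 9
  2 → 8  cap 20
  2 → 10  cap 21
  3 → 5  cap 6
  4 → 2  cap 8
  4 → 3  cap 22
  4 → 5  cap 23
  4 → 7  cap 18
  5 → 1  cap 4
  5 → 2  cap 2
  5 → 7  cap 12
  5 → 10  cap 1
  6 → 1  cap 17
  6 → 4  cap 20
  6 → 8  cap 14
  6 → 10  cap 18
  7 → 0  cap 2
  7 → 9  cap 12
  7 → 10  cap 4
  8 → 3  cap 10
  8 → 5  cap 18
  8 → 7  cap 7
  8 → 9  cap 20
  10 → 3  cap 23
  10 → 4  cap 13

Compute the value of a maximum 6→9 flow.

augment #1: 6→8→9 bottleneck 14, total now 14
augment #2: 6→4→7→9 bottleneck 12, total now 26
augment #3: 6→1→2→8→9 bottleneck 6, total now 32
augment #4: 6→4→7→0→9 bottleneck 2, total now 34

Maximum flow value: 34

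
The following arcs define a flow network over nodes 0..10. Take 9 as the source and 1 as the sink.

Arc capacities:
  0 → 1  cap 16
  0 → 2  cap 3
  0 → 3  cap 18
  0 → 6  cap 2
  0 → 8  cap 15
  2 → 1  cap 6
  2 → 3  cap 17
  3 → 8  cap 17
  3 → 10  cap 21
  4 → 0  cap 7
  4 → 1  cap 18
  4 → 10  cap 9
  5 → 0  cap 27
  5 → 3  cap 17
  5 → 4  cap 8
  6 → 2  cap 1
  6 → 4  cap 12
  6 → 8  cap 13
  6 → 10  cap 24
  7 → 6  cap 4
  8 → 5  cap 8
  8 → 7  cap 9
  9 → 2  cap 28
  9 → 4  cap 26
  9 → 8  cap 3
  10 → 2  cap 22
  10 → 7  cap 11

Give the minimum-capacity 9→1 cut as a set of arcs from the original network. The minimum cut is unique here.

Min-cut arcs: {(2,1), (4,0), (4,1), (8,5)} (total capacity 39)

augment #1: 9→2→1 push 6
augment #2: 9→4→1 push 18
augment #3: 9→4→0→1 push 7
augment #4: 9→8→5→0→1 push 3
augment #5: 9→2→3→8→5→0→1 push 5
max flow = 39; residual-reachable set from 9 gives S-side
cut edges (S→T): {(2,1), (4,0), (4,1), (8,5)} total cap 39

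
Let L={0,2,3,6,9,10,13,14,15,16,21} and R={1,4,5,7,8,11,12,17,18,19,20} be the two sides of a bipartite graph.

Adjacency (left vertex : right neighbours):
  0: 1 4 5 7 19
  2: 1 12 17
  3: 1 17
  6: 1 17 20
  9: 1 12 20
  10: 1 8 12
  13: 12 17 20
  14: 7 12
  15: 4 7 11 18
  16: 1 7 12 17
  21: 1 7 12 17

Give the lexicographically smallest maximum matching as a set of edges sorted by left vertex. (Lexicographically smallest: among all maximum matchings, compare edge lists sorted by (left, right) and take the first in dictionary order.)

Lex-smallest maximum matching: {(0,4), (2,1), (3,17), (6,20), (9,12), (10,8), (14,7), (15,11)}

|M| = 8 (so the lex-smallest maximum matching has 8 edges)
process left vertices in ascending order; for each, take the smallest-labelled available neighbour that still permits 8 edges overall, or leave it unmatched if none does
lex-smallest matching: {0-4, 2-1, 3-17, 6-20, 9-12, 10-8, 14-7, 15-11}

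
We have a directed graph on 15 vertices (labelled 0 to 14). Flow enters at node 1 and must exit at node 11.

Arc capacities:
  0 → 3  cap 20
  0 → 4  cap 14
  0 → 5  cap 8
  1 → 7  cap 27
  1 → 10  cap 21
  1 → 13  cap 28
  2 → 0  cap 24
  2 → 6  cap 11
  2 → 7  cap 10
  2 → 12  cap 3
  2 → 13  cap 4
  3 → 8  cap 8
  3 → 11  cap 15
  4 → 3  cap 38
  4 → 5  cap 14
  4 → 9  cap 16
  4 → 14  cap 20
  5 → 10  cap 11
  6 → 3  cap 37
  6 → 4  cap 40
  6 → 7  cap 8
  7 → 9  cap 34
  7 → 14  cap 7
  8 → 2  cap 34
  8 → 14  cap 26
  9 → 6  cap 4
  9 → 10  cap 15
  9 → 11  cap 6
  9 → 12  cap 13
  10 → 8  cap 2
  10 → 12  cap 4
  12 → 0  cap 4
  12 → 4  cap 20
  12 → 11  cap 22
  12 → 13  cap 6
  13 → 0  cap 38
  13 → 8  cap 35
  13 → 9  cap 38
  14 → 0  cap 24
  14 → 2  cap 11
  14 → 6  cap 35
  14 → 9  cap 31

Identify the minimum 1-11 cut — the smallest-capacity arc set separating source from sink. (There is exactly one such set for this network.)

augment #1: 1→7→9→11 push 6
augment #2: 1→10→12→11 push 4
augment #3: 1→7→9→12→11 push 13
augment #4: 1→13→0→3→11 push 15
augment #5: 1→7→14→2→12→11 push 3
max flow = 41; residual-reachable set from 1 gives S-side
cut edges (S→T): {(2,12), (3,11), (9,11), (9,12), (10,12)} total cap 41

Min-cut arcs: {(2,12), (3,11), (9,11), (9,12), (10,12)} (total capacity 41)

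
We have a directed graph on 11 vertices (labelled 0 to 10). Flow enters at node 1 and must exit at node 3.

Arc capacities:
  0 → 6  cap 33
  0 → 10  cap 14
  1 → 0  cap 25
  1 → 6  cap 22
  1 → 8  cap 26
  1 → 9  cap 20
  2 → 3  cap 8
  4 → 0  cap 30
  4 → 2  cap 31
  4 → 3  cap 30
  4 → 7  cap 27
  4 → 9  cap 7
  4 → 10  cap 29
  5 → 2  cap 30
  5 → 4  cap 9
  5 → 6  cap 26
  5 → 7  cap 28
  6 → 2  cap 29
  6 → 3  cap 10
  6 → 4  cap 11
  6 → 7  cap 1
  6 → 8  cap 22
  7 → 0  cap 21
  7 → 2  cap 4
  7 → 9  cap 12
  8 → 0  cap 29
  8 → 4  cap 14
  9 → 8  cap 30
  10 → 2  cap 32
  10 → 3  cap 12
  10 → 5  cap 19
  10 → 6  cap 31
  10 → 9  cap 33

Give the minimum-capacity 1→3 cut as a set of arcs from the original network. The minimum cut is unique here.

Min-cut arcs: {(0,10), (2,3), (6,3), (6,4), (8,4)} (total capacity 57)

augment #1: 1→6→3 push 10
augment #2: 1→0→10→3 push 12
augment #3: 1→6→2→3 push 8
augment #4: 1→6→4→3 push 4
augment #5: 1→8→4→3 push 14
augment #6: 1→0→6→4→3 push 7
augment #7: 1→0→10→5→4→3 push 2
max flow = 57; residual-reachable set from 1 gives S-side
cut edges (S→T): {(0,10), (2,3), (6,3), (6,4), (8,4)} total cap 57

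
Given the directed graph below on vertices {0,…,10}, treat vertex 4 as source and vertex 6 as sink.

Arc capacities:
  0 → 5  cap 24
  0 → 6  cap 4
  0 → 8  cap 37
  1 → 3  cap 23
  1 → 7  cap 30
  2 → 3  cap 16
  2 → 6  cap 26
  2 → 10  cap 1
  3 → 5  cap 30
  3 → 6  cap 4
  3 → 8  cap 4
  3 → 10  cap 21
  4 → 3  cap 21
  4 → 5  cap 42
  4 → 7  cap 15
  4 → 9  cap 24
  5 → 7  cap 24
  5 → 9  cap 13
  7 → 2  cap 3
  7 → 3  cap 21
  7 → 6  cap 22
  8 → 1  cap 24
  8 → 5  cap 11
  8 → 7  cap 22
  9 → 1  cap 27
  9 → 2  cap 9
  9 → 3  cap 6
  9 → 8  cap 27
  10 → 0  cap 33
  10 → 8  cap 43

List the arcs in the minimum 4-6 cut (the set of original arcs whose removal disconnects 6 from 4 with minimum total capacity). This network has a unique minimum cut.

augment #1: 4→3→6 push 4
augment #2: 4→7→6 push 15
augment #3: 4→5→7→6 push 7
augment #4: 4→9→2→6 push 9
augment #5: 4→3→10→0→6 push 4
augment #6: 4→5→7→2→6 push 3
max flow = 42; residual-reachable set from 4 gives S-side
cut edges (S→T): {(0,6), (3,6), (7,2), (7,6), (9,2)} total cap 42

Min-cut arcs: {(0,6), (3,6), (7,2), (7,6), (9,2)} (total capacity 42)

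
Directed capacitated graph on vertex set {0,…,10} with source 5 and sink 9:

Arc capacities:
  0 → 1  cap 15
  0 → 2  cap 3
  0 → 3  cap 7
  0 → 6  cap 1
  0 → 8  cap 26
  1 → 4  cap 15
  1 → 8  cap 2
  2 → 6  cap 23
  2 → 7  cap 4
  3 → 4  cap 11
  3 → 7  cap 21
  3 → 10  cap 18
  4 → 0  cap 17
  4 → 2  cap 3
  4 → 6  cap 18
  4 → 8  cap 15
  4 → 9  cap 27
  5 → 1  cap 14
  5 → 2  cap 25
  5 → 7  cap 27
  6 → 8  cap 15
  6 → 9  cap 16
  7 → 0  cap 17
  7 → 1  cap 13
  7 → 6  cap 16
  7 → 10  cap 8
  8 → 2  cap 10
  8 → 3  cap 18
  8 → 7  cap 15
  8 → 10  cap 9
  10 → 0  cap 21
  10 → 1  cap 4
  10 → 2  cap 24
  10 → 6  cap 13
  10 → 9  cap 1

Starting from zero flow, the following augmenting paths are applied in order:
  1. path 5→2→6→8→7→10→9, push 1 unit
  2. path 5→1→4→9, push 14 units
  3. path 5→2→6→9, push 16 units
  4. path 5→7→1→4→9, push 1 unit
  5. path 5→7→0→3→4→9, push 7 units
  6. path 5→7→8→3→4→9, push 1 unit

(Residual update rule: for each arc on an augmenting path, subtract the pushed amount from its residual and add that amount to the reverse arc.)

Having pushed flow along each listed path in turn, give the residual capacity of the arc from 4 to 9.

Residual capacity of (4,9): 4

after path 1 (5→2→6→8→7→10→9, push 1): res(4,9)=27
after path 2 (5→1→4→9, push 14): res(4,9)=13
after path 3 (5→2→6→9, push 16): res(4,9)=13
after path 4 (5→7→1→4→9, push 1): res(4,9)=12
after path 5 (5→7→0→3→4→9, push 7): res(4,9)=5
after path 6 (5→7→8→3→4→9, push 1): res(4,9)=4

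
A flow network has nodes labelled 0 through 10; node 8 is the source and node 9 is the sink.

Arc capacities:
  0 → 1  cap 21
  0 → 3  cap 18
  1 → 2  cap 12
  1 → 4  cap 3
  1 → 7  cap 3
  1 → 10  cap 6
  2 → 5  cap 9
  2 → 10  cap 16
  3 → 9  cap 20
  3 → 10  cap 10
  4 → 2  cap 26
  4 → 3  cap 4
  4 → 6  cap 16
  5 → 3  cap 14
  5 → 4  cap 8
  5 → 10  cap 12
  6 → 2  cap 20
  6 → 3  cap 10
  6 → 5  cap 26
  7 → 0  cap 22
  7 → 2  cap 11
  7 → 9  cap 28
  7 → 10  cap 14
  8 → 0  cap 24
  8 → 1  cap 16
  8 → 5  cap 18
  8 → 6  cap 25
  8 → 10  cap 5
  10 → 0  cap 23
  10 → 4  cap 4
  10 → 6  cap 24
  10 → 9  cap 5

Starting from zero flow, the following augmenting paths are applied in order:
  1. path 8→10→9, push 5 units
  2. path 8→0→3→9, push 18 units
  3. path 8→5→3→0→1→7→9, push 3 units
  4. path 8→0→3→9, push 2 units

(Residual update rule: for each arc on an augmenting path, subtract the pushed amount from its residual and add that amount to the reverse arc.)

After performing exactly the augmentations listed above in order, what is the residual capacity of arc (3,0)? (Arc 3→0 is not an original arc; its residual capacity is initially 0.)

after path 1 (8→10→9, push 5): res(3,0)=0
after path 2 (8→0→3→9, push 18): res(3,0)=18
after path 3 (8→5→3→0→1→7→9, push 3): res(3,0)=15
after path 4 (8→0→3→9, push 2): res(3,0)=17

Residual capacity of (3,0): 17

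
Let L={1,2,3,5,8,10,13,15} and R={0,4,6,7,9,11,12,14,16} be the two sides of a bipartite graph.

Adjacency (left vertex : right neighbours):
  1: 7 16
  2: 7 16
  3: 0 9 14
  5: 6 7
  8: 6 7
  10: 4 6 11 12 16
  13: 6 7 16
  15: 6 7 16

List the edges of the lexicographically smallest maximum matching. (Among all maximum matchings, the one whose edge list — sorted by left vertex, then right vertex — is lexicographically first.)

|M| = 5 (so the lex-smallest maximum matching has 5 edges)
process left vertices in ascending order; for each, take the smallest-labelled available neighbour that still permits 5 edges overall, or leave it unmatched if none does
lex-smallest matching: {1-7, 2-16, 3-0, 5-6, 10-4}

Lex-smallest maximum matching: {(1,7), (2,16), (3,0), (5,6), (10,4)}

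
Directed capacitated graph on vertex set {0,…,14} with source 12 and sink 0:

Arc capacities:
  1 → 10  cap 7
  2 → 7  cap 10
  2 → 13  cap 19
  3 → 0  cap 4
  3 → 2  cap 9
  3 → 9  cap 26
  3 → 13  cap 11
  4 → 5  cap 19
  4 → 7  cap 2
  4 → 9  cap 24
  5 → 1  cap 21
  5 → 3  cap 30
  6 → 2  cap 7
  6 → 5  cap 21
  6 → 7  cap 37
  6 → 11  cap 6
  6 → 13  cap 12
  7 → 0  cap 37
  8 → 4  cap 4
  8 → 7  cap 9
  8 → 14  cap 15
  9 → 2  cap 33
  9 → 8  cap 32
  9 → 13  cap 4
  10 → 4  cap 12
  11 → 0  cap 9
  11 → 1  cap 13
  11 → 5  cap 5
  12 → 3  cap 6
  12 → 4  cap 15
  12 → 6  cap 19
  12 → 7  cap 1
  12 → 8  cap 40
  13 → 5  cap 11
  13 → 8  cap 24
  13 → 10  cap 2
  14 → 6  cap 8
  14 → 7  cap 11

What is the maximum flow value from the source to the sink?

augment #1: 12→3→0 bottleneck 4, total now 4
augment #2: 12→7→0 bottleneck 1, total now 5
augment #3: 12→4→7→0 bottleneck 2, total now 7
augment #4: 12→6→7→0 bottleneck 19, total now 26
augment #5: 12→8→7→0 bottleneck 9, total now 35
augment #6: 12→3→2→7→0 bottleneck 2, total now 37
augment #7: 12→8→14→7→0 bottleneck 4, total now 41
augment #8: 12→8→14→6→11→0 bottleneck 6, total now 47

Maximum flow value: 47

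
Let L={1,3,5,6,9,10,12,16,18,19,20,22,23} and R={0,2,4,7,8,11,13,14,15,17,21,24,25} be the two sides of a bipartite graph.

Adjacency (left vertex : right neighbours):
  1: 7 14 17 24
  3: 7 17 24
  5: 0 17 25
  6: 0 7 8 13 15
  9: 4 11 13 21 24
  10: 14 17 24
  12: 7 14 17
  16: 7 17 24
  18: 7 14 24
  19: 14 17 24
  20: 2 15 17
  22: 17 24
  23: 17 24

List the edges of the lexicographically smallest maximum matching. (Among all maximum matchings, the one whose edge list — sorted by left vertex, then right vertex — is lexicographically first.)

|M| = 8 (so the lex-smallest maximum matching has 8 edges)
process left vertices in ascending order; for each, take the smallest-labelled available neighbour that still permits 8 edges overall, or leave it unmatched if none does
lex-smallest matching: {1-7, 3-17, 5-0, 6-8, 9-4, 10-14, 16-24, 20-2}

Lex-smallest maximum matching: {(1,7), (3,17), (5,0), (6,8), (9,4), (10,14), (16,24), (20,2)}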